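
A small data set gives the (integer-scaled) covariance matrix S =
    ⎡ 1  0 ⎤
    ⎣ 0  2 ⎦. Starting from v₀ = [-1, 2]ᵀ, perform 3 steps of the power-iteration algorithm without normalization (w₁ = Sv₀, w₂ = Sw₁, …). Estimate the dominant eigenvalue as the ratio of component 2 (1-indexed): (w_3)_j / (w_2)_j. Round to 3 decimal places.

w1 = Sv₀ = (-1, 4)
w2 = Sw1 = (-1, 8)
w3 = Sw2 = (-1, 16)
Ratio at component: 16 / 8 = 2.000

λ ≈ 2.000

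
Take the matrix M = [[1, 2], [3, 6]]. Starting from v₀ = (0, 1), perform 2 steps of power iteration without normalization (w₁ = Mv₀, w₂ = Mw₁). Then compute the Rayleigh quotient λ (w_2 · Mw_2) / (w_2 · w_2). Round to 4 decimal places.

w1 = Mv₀ = (1·0 + 2·1; 3·0 + 6·1) = (2, 6)
w2 = Mw1 = (1·2 + 2·6; 3·2 + 6·6) = (14, 42)
Mw2 = (98, 294)
w2·Mw2 = 14·98 + 42·294 = 13720; w2·w2 = 14·14 + 42·42 = 1960
λ ≈ 13720/1960 = 7.0000

7.0000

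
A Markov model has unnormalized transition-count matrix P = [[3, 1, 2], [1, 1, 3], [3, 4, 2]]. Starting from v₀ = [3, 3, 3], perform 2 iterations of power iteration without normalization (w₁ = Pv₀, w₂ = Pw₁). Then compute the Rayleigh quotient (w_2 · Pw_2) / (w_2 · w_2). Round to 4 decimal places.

λ ≈ 6.7483

w1 = Pv₀ = (18, 15, 27)
w2 = Pw1 = (123, 114, 168)
Pw2 = (819, 741, 1161)
w2·Pw2 = 123·819 + 114·741 + 168·1161 = 380259; w2·w2 = 123·123 + 114·114 + 168·168 = 56349
λ ≈ 380259/56349 = 6.7483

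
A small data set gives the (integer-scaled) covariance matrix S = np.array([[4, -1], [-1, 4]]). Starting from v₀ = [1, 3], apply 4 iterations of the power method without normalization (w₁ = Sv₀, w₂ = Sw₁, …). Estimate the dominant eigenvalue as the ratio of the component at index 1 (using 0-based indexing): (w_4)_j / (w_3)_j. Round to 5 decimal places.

w1 = Sv₀ = (4·1 + (-1)·3; (-1)·1 + 4·3) = (1, 11)
w2 = Sw1 = (4·1 + (-1)·11; (-1)·1 + 4·11) = (-7, 43)
w3 = Sw2 = (-71, 179)
w4 = Sw3 = (-463, 787)
Ratio at component: 787 / 179 = 4.39665

4.39665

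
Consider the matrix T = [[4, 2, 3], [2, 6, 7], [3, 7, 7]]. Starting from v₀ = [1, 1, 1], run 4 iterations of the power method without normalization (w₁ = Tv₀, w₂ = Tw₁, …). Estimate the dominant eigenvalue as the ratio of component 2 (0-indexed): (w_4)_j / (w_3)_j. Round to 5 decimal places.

w1 = Tv₀ = (4·1 + 2·1 + 3·1; 2·1 + 6·1 + 7·1; 3·1 + 7·1 + 7·1) = (9, 15, 17)
w2 = Tw1 = (4·9 + 2·15 + 3·17; 2·9 + 6·15 + 7·17; 3·9 + 7·15 + 7·17) = (117, 227, 251)
w3 = Tw2 = (1675, 3353, 3697)
w4 = Tw3 = (24497, 49347, 54375)
Ratio at component: 54375 / 3697 = 14.70787

λ ≈ 14.70787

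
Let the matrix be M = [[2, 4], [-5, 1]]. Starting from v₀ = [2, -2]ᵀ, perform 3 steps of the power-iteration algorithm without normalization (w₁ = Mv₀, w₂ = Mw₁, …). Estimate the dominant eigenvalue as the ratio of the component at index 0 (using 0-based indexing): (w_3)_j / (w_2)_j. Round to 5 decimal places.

λ ≈ 1.42857

w1 = Mv₀ = (2·2 + 4·(-2); (-5)·2 + 1·(-2)) = (-4, -12)
w2 = Mw1 = (2·(-4) + 4·(-12); (-5)·(-4) + 1·(-12)) = (-56, 8)
w3 = Mw2 = (-80, 288)
Ratio at component: -80 / -56 = 1.42857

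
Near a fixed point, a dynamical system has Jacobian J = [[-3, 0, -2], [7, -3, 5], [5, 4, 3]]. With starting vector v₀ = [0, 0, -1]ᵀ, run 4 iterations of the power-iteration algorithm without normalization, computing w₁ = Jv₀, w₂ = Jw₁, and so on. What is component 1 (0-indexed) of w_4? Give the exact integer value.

672

w1 = Jv₀ = ((-3)·0 + 0·0 + (-2)·(-1); 7·0 + (-3)·0 + 5·(-1); 5·0 + 4·0 + 3·(-1)) = (2, -5, -3)
w2 = Jw1 = ((-3)·2 + 0·(-5) + (-2)·(-3); 7·2 + (-3)·(-5) + 5·(-3); 5·2 + 4·(-5) + 3·(-3)) = (0, 14, -19)
w3 = Jw2 = (38, -137, -1)
w4 = Jw3 = (-112, 672, -361)
The requested component of w4 is 672.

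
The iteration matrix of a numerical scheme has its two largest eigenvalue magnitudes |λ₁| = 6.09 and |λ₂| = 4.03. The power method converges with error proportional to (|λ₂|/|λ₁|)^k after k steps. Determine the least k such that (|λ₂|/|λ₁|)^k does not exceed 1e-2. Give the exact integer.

12

|λ₂/λ₁| = 4.03/6.09 = 0.66174
Need k ≥ ln(1e-2) / ln(0.66174) = -4.6052 / -0.4129 ≈ 11.154
Smallest integer k satisfying the bound: 12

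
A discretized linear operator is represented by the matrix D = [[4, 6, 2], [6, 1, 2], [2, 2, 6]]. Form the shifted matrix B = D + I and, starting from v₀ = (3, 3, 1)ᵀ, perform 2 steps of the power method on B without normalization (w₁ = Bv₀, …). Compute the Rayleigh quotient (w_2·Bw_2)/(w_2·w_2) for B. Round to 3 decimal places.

μ ≈ 11.425

B = D + I has rows (5, 6, 2); (6, 2, 2); (2, 2, 7)
w1 = Bv₀ = (5·3 + 6·3 + 2·1; 6·3 + 2·3 + 2·1; 2·3 + 2·3 + 7·1) = (35, 26, 19)
w2 = Bw1 = (5·35 + 6·26 + 2·19; 6·35 + 2·26 + 2·19; 2·35 + 2·26 + 7·19) = (369, 300, 255)
Bw2 = (4155, 3324, 3123)
w2·Bw2 = 3326760; w2·w2 = 291186; μ ≈ 3326760/291186 = 11.425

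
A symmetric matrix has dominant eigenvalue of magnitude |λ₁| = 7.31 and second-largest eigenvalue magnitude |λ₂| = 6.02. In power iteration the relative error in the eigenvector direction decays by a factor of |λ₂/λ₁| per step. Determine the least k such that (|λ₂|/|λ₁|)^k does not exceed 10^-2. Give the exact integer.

24

|λ₂/λ₁| = 6.02/7.31 = 0.82353
Need k ≥ ln(10^-2) / ln(0.82353) = -4.6052 / -0.1942 ≈ 23.719
Smallest integer k satisfying the bound: 24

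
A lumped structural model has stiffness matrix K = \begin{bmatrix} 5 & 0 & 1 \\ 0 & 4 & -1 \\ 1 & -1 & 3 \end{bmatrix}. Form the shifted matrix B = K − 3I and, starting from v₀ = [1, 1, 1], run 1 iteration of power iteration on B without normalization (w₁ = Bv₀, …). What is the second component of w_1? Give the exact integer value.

0

B = K − 3I has rows (2, 0, 1); (0, 1, -1); (1, -1, 0)
w1 = Bv₀ = (3, 0, 0)
Requested component of w1: 0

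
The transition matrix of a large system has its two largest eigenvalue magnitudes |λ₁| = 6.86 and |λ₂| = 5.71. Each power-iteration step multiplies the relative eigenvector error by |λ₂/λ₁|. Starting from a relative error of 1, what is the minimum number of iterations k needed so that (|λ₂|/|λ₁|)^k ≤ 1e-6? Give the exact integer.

|λ₂/λ₁| = 5.71/6.86 = 0.83236
Need k ≥ ln(1e-6) / ln(0.83236) = -13.8155 / -0.1835 ≈ 75.294
Smallest integer k satisfying the bound: 76

76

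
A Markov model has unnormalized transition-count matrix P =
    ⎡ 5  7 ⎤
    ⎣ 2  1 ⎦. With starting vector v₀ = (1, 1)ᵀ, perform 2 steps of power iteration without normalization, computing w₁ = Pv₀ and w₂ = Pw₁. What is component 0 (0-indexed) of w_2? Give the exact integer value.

81

w1 = Pv₀ = (5·1 + 7·1; 2·1 + 1·1) = (12, 3)
w2 = Pw1 = (5·12 + 7·3; 2·12 + 1·3) = (81, 27)
The requested component of w2 is 81.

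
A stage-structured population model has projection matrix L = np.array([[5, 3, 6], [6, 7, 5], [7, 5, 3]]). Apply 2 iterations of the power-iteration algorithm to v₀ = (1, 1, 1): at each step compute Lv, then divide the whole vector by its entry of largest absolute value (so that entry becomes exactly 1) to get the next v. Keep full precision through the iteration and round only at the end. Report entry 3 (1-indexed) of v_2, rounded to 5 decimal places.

0.81754

Lv0 = (14.000000, 18.000000, 15.000000); divide by 18.000000 → v1 = (0.777778, 1.000000, 0.833333)
Lv1 = (11.888889, 15.833333, 12.944444); divide by 15.833333 → v2 = (0.750877, 1.000000, 0.817544)
Requested entry of v2: 233/285 = 0.81754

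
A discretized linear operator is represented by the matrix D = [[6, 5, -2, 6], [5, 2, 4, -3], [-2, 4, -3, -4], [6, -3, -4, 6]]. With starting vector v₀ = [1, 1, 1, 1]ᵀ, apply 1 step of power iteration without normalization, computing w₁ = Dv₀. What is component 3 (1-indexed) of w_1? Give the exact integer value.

w1 = Dv₀ = (6·1 + 5·1 + (-2)·1 + 6·1; 5·1 + 2·1 + 4·1 + (-3)·1; (-2)·1 + 4·1 + (-3)·1 + (-4)·1; 6·1 + (-3)·1 + (-4)·1 + 6·1) = (15, 8, -5, 5)
The requested component of w1 is -5.

-5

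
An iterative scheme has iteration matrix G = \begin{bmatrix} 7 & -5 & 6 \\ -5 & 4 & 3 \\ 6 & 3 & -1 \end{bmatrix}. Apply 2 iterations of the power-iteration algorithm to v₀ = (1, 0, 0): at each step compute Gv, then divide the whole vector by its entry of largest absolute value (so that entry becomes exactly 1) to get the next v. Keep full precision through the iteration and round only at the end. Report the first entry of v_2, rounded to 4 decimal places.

1.0000

Gv0 = (7.00000, -5.00000, 6.00000); divide by 7.00000 → v1 = (1.00000, -0.71429, 0.85714)
Gv1 = (15.71429, -5.28571, 3.00000); divide by 15.71429 → v2 = (1.00000, -0.33636, 0.19091)
Requested entry of v2: 110/110 = 1.0000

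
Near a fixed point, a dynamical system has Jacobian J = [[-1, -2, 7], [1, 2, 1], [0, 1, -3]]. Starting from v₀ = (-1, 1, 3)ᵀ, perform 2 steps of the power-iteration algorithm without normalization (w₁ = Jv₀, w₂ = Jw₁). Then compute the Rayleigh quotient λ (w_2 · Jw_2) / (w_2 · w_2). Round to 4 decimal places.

w1 = Jv₀ = (20, 4, -8)
w2 = Jw1 = (-84, 20, 28)
Jw2 = (240, -16, -64)
w2·Jw2 = (-84)·240 + 20·(-16) + 28·(-64) = -22272; w2·w2 = (-84)·(-84) + 20·20 + 28·28 = 8240
λ ≈ -22272/8240 = -2.7029

λ ≈ -2.7029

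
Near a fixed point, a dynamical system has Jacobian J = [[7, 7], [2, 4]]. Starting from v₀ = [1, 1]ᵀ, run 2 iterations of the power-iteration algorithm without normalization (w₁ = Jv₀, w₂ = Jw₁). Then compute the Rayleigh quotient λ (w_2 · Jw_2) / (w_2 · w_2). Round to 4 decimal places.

w1 = Jv₀ = (14, 6)
w2 = Jw1 = (140, 52)
Jw2 = (1344, 488)
w2·Jw2 = 140·1344 + 52·488 = 213536; w2·w2 = 140·140 + 52·52 = 22304
λ ≈ 213536/22304 = 9.5739

9.5739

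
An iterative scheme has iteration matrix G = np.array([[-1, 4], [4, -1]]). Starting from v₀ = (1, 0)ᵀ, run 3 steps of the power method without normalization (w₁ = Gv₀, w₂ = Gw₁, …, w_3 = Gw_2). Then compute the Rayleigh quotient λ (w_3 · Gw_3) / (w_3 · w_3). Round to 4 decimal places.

λ ≈ -4.6434

w1 = Gv₀ = ((-1)·1 + 4·0; 4·1 + (-1)·0) = (-1, 4)
w2 = Gw1 = ((-1)·(-1) + 4·4; 4·(-1) + (-1)·4) = (17, -8)
w3 = Gw2 = (-49, 76)
Gw3 = (353, -272)
w3·Gw3 = (-49)·353 + 76·(-272) = -37969; w3·w3 = (-49)·(-49) + 76·76 = 8177
λ ≈ -37969/8177 = -4.6434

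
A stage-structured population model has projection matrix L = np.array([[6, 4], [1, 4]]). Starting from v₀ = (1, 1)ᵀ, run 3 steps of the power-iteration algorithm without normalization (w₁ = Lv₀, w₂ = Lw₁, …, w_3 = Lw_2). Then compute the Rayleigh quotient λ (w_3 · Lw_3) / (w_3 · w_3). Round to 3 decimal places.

7.300

w1 = Lv₀ = (10, 5)
w2 = Lw1 = (80, 30)
w3 = Lw2 = (600, 200)
Lw3 = (4400, 1400)
w3·Lw3 = 600·4400 + 200·1400 = 2920000; w3·w3 = 600·600 + 200·200 = 400000
λ ≈ 2920000/400000 = 7.300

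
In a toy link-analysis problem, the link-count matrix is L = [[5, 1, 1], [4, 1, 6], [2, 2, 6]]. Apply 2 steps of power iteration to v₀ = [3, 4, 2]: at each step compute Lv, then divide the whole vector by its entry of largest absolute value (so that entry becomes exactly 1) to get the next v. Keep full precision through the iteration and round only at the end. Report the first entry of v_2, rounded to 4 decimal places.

Lv0 = (21.00000, 28.00000, 26.00000); divide by 28.00000 → v1 = (0.75000, 1.00000, 0.92857)
Lv1 = (5.67857, 9.57143, 9.07143); divide by 9.57143 → v2 = (0.59328, 1.00000, 0.94776)
Requested entry of v2: 159/268 = 0.5933

0.5933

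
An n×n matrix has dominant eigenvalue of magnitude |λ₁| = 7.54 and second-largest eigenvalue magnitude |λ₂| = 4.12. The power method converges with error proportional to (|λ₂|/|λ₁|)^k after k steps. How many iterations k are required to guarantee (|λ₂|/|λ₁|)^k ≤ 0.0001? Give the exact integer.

16

|λ₂/λ₁| = 4.12/7.54 = 0.54642
Need k ≥ ln(0.0001) / ln(0.54642) = -9.2103 / -0.6044 ≈ 15.240
Smallest integer k satisfying the bound: 16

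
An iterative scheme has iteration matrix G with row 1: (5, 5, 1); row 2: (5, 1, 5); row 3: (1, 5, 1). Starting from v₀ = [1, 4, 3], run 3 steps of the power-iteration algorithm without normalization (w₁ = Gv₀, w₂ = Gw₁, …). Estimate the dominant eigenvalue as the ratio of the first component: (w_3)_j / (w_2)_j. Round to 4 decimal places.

w1 = Gv₀ = (5·1 + 5·4 + 1·3; 5·1 + 1·4 + 5·3; 1·1 + 5·4 + 1·3) = (28, 24, 24)
w2 = Gw1 = (5·28 + 5·24 + 1·24; 5·28 + 1·24 + 5·24; 1·28 + 5·24 + 1·24) = (284, 284, 172)
w3 = Gw2 = (3012, 2564, 1876)
Ratio at component: 3012 / 284 = 10.6056

10.6056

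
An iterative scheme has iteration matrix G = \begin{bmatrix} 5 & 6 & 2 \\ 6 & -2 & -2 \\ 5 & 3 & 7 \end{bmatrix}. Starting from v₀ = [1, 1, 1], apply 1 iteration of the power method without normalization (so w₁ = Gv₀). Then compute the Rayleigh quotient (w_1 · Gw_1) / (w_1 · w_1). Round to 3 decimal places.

λ ≈ 10.349

w1 = Gv₀ = (5·1 + 6·1 + 2·1; 6·1 + (-2)·1 + (-2)·1; 5·1 + 3·1 + 7·1) = (13, 2, 15)
Gw1 = (107, 44, 176)
w1·Gw1 = 13·107 + 2·44 + 15·176 = 4119; w1·w1 = 13·13 + 2·2 + 15·15 = 398
λ ≈ 4119/398 = 10.349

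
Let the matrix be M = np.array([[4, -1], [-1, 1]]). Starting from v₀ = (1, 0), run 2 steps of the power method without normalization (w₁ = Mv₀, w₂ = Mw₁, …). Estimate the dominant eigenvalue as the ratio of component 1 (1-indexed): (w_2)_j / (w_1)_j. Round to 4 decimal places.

w1 = Mv₀ = (4, -1)
w2 = Mw1 = (17, -5)
Ratio at component: 17 / 4 = 4.2500

λ ≈ 4.2500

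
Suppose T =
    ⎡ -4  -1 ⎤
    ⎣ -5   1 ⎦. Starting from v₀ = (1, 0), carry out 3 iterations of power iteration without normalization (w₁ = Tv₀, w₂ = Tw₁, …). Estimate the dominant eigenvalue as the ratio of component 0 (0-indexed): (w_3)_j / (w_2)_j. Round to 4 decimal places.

λ ≈ -4.7143

w1 = Tv₀ = ((-4)·1 + (-1)·0; (-5)·1 + 1·0) = (-4, -5)
w2 = Tw1 = ((-4)·(-4) + (-1)·(-5); (-5)·(-4) + 1·(-5)) = (21, 15)
w3 = Tw2 = (-99, -90)
Ratio at component: -99 / 21 = -4.7143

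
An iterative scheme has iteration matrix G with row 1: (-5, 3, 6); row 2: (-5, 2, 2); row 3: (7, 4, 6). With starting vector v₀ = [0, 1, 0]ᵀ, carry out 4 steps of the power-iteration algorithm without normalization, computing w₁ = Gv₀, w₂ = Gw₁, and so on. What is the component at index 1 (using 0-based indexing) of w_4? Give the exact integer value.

w1 = Gv₀ = ((-5)·0 + 3·1 + 6·0; (-5)·0 + 2·1 + 2·0; 7·0 + 4·1 + 6·0) = (3, 2, 4)
w2 = Gw1 = ((-5)·3 + 3·2 + 6·4; (-5)·3 + 2·2 + 2·4; 7·3 + 4·2 + 6·4) = (15, -3, 53)
w3 = Gw2 = (234, 25, 411)
w4 = Gw3 = (1371, -298, 4204)
The requested component of w4 is -298.

-298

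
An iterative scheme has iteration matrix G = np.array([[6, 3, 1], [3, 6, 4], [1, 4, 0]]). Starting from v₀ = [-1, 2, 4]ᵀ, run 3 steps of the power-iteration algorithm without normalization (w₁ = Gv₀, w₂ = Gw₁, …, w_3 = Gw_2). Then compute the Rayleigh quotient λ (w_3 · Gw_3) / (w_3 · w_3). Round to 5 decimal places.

λ ≈ 10.26266

w1 = Gv₀ = (4, 25, 7)
w2 = Gw1 = (106, 190, 104)
w3 = Gw2 = (1310, 1874, 866)
Gw3 = (14348, 18638, 8806)
w3·Gw3 = 1310·14348 + 1874·18638 + 866·8806 = 61349488; w3·w3 = 1310·1310 + 1874·1874 + 866·866 = 5977932
λ ≈ 61349488/5977932 = 10.26266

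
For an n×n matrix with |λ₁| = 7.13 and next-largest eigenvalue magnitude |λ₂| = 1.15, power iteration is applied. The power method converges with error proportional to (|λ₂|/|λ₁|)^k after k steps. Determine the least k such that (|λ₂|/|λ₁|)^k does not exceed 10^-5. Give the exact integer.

7

|λ₂/λ₁| = 1.15/7.13 = 0.16129
Need k ≥ ln(10^-5) / ln(0.16129) = -11.5129 / -1.8245 ≈ 6.310
Smallest integer k satisfying the bound: 7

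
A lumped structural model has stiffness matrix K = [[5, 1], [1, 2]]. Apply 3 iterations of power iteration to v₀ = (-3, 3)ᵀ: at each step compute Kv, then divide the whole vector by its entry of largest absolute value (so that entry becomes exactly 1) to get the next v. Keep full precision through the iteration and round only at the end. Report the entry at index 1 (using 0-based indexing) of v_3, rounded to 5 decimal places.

Kv0 = (-12.000000, 3.000000); divide by -12.000000 → v1 = (1.000000, -0.250000)
Kv1 = (4.750000, 0.500000); divide by 4.750000 → v2 = (1.000000, 0.105263)
Kv2 = (5.105263, 1.210526); divide by 5.105263 → v3 = (1.000000, 0.237113)
Requested entry of v3: -69/-291 = 0.23711

0.23711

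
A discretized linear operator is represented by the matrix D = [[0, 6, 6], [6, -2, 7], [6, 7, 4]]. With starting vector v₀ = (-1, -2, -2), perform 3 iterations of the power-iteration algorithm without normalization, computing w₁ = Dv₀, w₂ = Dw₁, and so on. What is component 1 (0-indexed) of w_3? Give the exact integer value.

-3544

w1 = Dv₀ = (-24, -16, -28)
w2 = Dw1 = (-264, -308, -368)
w3 = Dw2 = (-4056, -3544, -5212)
The requested component of w3 is -3544.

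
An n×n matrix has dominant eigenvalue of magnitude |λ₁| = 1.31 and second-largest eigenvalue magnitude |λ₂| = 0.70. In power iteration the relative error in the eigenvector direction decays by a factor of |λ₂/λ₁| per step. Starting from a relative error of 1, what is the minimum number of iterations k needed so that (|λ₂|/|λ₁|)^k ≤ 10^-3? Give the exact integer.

|λ₂/λ₁| = 0.70/1.31 = 0.53435
Need k ≥ ln(10^-3) / ln(0.53435) = -6.9078 / -0.6267 ≈ 11.022
Smallest integer k satisfying the bound: 12

12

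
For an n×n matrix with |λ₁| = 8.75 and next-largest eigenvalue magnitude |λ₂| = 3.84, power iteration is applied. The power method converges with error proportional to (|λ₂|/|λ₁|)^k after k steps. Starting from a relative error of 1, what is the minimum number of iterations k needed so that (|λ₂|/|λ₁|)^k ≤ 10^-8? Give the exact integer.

|λ₂/λ₁| = 3.84/8.75 = 0.43886
Need k ≥ ln(10^-8) / ln(0.43886) = -18.4207 / -0.8236 ≈ 22.367
Smallest integer k satisfying the bound: 23

23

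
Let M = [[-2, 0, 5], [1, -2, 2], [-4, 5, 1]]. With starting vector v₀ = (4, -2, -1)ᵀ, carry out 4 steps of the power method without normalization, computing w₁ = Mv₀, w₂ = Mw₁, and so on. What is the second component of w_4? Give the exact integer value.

w1 = Mv₀ = ((-2)·4 + 0·(-2) + 5·(-1); 1·4 + (-2)·(-2) + 2·(-1); (-4)·4 + 5·(-2) + 1·(-1)) = (-13, 6, -27)
w2 = Mw1 = ((-2)·(-13) + 0·6 + 5·(-27); 1·(-13) + (-2)·6 + 2·(-27); (-4)·(-13) + 5·6 + 1·(-27)) = (-109, -79, 55)
w3 = Mw2 = (493, 159, 96)
w4 = Mw3 = (-506, 367, -1081)
The requested component of w4 is 367.

367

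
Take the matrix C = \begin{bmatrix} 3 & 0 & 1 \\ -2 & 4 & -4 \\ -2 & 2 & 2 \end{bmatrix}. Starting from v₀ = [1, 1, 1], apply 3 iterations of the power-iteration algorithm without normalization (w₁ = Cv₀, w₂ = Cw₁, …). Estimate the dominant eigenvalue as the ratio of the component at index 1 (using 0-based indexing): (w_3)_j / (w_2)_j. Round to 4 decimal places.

w1 = Cv₀ = (3·1 + 0·1 + 1·1; (-2)·1 + 4·1 + (-4)·1; (-2)·1 + 2·1 + 2·1) = (4, -2, 2)
w2 = Cw1 = (3·4 + 0·(-2) + 1·2; (-2)·4 + 4·(-2) + (-4)·2; (-2)·4 + 2·(-2) + 2·2) = (14, -24, -8)
w3 = Cw2 = (34, -92, -92)
Ratio at component: -92 / -24 = 3.8333

λ ≈ 3.8333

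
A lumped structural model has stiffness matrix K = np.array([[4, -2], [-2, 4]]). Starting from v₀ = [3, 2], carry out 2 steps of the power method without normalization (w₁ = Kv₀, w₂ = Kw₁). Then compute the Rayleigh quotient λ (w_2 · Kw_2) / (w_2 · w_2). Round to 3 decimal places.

w1 = Kv₀ = (4·3 + (-2)·2; (-2)·3 + 4·2) = (8, 2)
w2 = Kw1 = (4·8 + (-2)·2; (-2)·8 + 4·2) = (28, -8)
Kw2 = (128, -88)
w2·Kw2 = 28·128 + (-8)·(-88) = 4288; w2·w2 = 28·28 + (-8)·(-8) = 848
λ ≈ 4288/848 = 5.057

λ ≈ 5.057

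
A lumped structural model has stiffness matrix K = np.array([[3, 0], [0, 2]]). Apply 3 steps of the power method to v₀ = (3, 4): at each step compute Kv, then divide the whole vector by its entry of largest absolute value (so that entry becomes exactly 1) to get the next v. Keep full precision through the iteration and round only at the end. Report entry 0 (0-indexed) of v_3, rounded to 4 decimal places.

Kv0 = (9.00000, 8.00000); divide by 9.00000 → v1 = (1.00000, 0.88889)
Kv1 = (3.00000, 1.77778); divide by 3.00000 → v2 = (1.00000, 0.59259)
Kv2 = (3.00000, 1.18519); divide by 3.00000 → v3 = (1.00000, 0.39506)
Requested entry of v3: 81/81 = 1.0000

1.0000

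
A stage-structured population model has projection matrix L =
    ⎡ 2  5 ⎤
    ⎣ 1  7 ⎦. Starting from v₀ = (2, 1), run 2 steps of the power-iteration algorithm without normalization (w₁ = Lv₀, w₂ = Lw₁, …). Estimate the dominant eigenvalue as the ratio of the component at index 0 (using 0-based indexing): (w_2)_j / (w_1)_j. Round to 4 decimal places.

w1 = Lv₀ = (2·2 + 5·1; 1·2 + 7·1) = (9, 9)
w2 = Lw1 = (2·9 + 5·9; 1·9 + 7·9) = (63, 72)
Ratio at component: 63 / 9 = 7.0000

7.0000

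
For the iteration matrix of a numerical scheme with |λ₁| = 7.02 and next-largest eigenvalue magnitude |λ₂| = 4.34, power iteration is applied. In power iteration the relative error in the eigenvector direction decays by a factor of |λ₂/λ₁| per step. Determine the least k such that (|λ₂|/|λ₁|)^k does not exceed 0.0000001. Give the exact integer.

34

|λ₂/λ₁| = 4.34/7.02 = 0.61823
Need k ≥ ln(0.0000001) / ln(0.61823) = -16.1181 / -0.4809 ≈ 33.517
Smallest integer k satisfying the bound: 34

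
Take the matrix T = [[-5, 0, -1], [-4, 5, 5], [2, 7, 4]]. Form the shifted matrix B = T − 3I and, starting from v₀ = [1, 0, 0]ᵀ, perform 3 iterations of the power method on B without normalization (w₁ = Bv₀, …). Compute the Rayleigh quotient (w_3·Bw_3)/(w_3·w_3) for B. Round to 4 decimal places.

B = T − 3I has rows (-8, 0, -1); (-4, 2, 5); (2, 7, 1)
w1 = Bv₀ = ((-8)·1 + 0·0 + (-1)·0; (-4)·1 + 2·0 + 5·0; 2·1 + 7·0 + 1·0) = (-8, -4, 2)
w2 = Bw1 = ((-8)·(-8) + 0·(-4) + (-1)·2; (-4)·(-8) + 2·(-4) + 5·2; 2·(-8) + 7·(-4) + 1·2) = (62, 34, -42)
w3 = Bw2 = (-454, -390, 320)
Bw3 = (3312, 2636, -3318)
w3·Bw3 = -3593448; w3·w3 = 460616; μ ≈ -3593448/460616 = -7.8014

μ ≈ -7.8014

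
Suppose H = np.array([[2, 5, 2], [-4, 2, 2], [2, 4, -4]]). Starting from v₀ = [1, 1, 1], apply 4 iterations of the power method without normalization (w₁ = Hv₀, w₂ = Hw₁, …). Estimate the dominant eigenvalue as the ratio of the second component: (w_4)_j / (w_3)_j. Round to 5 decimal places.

λ ≈ 0.96970

w1 = Hv₀ = (9, 0, 2)
w2 = Hw1 = (22, -32, 10)
w3 = Hw2 = (-96, -132, -124)
w4 = Hw3 = (-1100, -128, -224)
Ratio at component: -128 / -132 = 0.96970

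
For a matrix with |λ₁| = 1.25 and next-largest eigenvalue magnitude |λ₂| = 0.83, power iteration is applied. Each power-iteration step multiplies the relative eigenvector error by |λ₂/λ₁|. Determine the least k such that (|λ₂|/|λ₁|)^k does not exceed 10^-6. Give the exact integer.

34

|λ₂/λ₁| = 0.83/1.25 = 0.66400
Need k ≥ ln(10^-6) / ln(0.66400) = -13.8155 / -0.4095 ≈ 33.740
Smallest integer k satisfying the bound: 34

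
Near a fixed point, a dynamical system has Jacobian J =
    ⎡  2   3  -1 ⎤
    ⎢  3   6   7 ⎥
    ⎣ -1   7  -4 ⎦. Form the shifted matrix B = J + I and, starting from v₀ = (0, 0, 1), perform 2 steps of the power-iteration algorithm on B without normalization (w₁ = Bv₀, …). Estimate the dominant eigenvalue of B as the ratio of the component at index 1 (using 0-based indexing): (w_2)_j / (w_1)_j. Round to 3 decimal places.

3.571

B = J + I has rows (3, 3, -1); (3, 7, 7); (-1, 7, -3)
w1 = Bv₀ = (-1, 7, -3)
w2 = Bw1 = (21, 25, 59)
Ratio: 25/7 = 3.571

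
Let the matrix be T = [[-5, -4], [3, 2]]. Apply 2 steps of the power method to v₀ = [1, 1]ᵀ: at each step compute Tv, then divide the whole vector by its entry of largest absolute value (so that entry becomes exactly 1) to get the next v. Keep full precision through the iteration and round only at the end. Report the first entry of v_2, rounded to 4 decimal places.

Tv0 = (-9.00000, 5.00000); divide by -9.00000 → v1 = (1.00000, -0.55556)
Tv1 = (-2.77778, 1.88889); divide by -2.77778 → v2 = (1.00000, -0.68000)
Requested entry of v2: 25/25 = 1.0000

1.0000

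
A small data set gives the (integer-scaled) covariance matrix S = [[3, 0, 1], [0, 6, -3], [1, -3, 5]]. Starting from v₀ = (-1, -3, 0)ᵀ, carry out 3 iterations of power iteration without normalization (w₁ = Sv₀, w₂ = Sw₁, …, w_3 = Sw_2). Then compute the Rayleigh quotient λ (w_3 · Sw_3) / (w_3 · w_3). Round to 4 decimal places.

w1 = Sv₀ = (-3, -18, 8)
w2 = Sw1 = (-1, -132, 91)
w3 = Sw2 = (88, -1065, 850)
Sw3 = (1114, -8940, 7533)
w3·Sw3 = 88·1114 + (-1065)·(-8940) + 850·7533 = 16022182; w3·w3 = 88·88 + (-1065)·(-1065) + 850·850 = 1864469
λ ≈ 16022182/1864469 = 8.5934

8.5934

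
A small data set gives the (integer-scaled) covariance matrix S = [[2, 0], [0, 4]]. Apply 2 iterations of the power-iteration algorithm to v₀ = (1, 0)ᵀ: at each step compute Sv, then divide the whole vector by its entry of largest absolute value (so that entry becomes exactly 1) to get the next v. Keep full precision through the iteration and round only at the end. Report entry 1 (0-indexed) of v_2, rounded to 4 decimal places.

Sv0 = (2.00000, 0.00000); divide by 2.00000 → v1 = (1.00000, 0.00000)
Sv1 = (2.00000, 0.00000); divide by 2.00000 → v2 = (1.00000, 0.00000)
Requested entry of v2: 0/4 = 0.0000

0.0000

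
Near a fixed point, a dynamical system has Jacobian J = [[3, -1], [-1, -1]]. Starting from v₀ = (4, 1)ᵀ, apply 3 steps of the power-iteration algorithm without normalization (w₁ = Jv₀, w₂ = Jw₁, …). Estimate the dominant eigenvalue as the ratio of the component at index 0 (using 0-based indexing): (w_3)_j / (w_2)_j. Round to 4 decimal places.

w1 = Jv₀ = (3·4 + (-1)·1; (-1)·4 + (-1)·1) = (11, -5)
w2 = Jw1 = (3·11 + (-1)·(-5); (-1)·11 + (-1)·(-5)) = (38, -6)
w3 = Jw2 = (120, -32)
Ratio at component: 120 / 38 = 3.1579

λ ≈ 3.1579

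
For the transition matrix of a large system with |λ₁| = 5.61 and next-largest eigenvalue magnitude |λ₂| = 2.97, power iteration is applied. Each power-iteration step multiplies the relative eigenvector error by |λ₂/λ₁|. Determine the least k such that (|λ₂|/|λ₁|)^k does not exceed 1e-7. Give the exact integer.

|λ₂/λ₁| = 2.97/5.61 = 0.52941
Need k ≥ ln(1e-7) / ln(0.52941) = -16.1181 / -0.6360 ≈ 25.343
Smallest integer k satisfying the bound: 26

26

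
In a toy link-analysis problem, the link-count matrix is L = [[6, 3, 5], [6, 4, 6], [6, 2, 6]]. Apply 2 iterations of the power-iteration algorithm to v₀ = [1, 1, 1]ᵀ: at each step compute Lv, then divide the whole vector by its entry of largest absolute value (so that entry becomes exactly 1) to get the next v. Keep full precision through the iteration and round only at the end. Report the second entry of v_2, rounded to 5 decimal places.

Lv0 = (14.000000, 16.000000, 14.000000); divide by 16.000000 → v1 = (0.875000, 1.000000, 0.875000)
Lv1 = (12.625000, 14.500000, 12.500000); divide by 14.500000 → v2 = (0.870690, 1.000000, 0.862069)
Requested entry of v2: 232/232 = 1.00000

1.00000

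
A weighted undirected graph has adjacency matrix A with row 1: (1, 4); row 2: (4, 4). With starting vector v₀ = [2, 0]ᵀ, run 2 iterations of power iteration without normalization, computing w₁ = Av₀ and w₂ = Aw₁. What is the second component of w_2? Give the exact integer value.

w1 = Av₀ = (1·2 + 4·0; 4·2 + 4·0) = (2, 8)
w2 = Aw1 = (1·2 + 4·8; 4·2 + 4·8) = (34, 40)
The requested component of w2 is 40.

40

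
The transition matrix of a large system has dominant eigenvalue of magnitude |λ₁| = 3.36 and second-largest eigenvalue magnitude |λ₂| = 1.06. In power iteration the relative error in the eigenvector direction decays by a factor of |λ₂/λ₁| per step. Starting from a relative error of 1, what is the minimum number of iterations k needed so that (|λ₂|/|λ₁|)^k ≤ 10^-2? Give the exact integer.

4

|λ₂/λ₁| = 1.06/3.36 = 0.31548
Need k ≥ ln(10^-2) / ln(0.31548) = -4.6052 / -1.1537 ≈ 3.992
Smallest integer k satisfying the bound: 4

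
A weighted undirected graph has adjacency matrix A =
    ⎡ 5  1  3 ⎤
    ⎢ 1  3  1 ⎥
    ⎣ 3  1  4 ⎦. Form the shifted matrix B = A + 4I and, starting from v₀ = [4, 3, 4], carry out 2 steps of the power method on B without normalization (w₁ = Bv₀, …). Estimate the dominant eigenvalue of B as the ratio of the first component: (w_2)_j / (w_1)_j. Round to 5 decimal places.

B = A + 4I has rows (9, 1, 3); (1, 7, 1); (3, 1, 8)
w1 = Bv₀ = (51, 29, 47)
w2 = Bw1 = (629, 301, 558)
Ratio: 629/51 = 12.33333

12.33333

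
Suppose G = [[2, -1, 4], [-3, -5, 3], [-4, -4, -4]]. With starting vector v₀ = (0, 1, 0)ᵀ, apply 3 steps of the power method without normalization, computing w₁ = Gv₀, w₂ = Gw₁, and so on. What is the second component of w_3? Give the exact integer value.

79

w1 = Gv₀ = (2·0 + (-1)·1 + 4·0; (-3)·0 + (-5)·1 + 3·0; (-4)·0 + (-4)·1 + (-4)·0) = (-1, -5, -4)
w2 = Gw1 = (2·(-1) + (-1)·(-5) + 4·(-4); (-3)·(-1) + (-5)·(-5) + 3·(-4); (-4)·(-1) + (-4)·(-5) + (-4)·(-4)) = (-13, 16, 40)
w3 = Gw2 = (118, 79, -172)
The requested component of w3 is 79.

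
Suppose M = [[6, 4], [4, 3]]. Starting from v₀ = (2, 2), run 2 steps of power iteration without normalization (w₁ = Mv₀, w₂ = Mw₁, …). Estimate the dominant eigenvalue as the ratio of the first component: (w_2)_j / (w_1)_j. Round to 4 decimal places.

8.8000

w1 = Mv₀ = (6·2 + 4·2; 4·2 + 3·2) = (20, 14)
w2 = Mw1 = (6·20 + 4·14; 4·20 + 3·14) = (176, 122)
Ratio at component: 176 / 20 = 8.8000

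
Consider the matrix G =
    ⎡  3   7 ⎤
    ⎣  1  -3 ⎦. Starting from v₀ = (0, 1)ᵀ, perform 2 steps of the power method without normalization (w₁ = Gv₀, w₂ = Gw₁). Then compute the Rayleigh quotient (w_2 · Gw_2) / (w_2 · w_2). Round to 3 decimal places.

-3.000

w1 = Gv₀ = (3·0 + 7·1; 1·0 + (-3)·1) = (7, -3)
w2 = Gw1 = (3·7 + 7·(-3); 1·7 + (-3)·(-3)) = (0, 16)
Gw2 = (112, -48)
w2·Gw2 = 0·112 + 16·(-48) = -768; w2·w2 = 0·0 + 16·16 = 256
λ ≈ -768/256 = -3.000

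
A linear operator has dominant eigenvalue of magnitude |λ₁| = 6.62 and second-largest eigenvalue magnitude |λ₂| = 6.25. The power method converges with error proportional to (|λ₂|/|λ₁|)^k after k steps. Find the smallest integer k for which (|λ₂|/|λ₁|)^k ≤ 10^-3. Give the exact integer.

121

|λ₂/λ₁| = 6.25/6.62 = 0.94411
Need k ≥ ln(10^-3) / ln(0.94411) = -6.9078 / -0.0575 ≈ 120.106
Smallest integer k satisfying the bound: 121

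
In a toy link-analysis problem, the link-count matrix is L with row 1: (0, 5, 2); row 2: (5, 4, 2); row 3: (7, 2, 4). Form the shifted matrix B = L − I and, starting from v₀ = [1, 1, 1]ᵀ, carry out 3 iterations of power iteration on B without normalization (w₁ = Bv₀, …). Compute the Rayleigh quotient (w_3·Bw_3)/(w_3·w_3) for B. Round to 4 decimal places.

B = L − I has rows (-1, 5, 2); (5, 3, 2); (7, 2, 3)
w1 = Bv₀ = (6, 10, 12)
w2 = Bw1 = (68, 84, 98)
w3 = Bw2 = (548, 788, 938)
Bw3 = (5268, 6980, 8226)
w3·Bw3 = 16103092; w3·w3 = 1801092; μ ≈ 16103092/1801092 = 8.9407

8.9407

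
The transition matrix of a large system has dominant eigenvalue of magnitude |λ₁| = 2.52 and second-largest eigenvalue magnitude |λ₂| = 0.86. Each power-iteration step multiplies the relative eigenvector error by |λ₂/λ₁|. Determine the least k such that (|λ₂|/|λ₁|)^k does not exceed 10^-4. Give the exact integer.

|λ₂/λ₁| = 0.86/2.52 = 0.34127
Need k ≥ ln(10^-4) / ln(0.34127) = -9.2103 / -1.0751 ≈ 8.567
Smallest integer k satisfying the bound: 9

9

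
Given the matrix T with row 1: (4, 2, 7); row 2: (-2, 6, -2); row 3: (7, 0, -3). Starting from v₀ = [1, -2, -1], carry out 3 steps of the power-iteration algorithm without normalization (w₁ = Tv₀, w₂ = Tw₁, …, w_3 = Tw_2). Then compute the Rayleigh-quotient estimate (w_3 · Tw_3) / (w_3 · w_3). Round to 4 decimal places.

w1 = Tv₀ = (4·1 + 2·(-2) + 7·(-1); (-2)·1 + 6·(-2) + (-2)·(-1); 7·1 + 0·(-2) + (-3)·(-1)) = (-7, -12, 10)
w2 = Tw1 = (4·(-7) + 2·(-12) + 7·10; (-2)·(-7) + 6·(-12) + (-2)·10; 7·(-7) + 0·(-12) + (-3)·10) = (18, -78, -79)
w3 = Tw2 = (-637, -346, 363)
Tw3 = (-699, -1528, -5548)
w3·Tw3 = (-637)·(-699) + (-346)·(-1528) + 363·(-5548) = -1039973; w3·w3 = (-637)·(-637) + (-346)·(-346) + 363·363 = 657254
λ ≈ -1039973/657254 = -1.5823

λ ≈ -1.5823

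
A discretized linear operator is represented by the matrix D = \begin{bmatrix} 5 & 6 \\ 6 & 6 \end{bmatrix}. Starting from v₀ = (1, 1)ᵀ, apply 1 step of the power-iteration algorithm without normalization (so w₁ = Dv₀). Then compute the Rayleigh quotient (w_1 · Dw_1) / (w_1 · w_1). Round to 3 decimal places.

w1 = Dv₀ = (5·1 + 6·1; 6·1 + 6·1) = (11, 12)
Dw1 = (127, 138)
w1·Dw1 = 11·127 + 12·138 = 3053; w1·w1 = 11·11 + 12·12 = 265
λ ≈ 3053/265 = 11.521

11.521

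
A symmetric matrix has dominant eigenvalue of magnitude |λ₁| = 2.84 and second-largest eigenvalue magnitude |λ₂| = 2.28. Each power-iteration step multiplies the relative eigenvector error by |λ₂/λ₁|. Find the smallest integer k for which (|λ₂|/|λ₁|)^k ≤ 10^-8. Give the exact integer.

|λ₂/λ₁| = 2.28/2.84 = 0.80282
Need k ≥ ln(10^-8) / ln(0.80282) = -18.4207 / -0.2196 ≈ 83.872
Smallest integer k satisfying the bound: 84

84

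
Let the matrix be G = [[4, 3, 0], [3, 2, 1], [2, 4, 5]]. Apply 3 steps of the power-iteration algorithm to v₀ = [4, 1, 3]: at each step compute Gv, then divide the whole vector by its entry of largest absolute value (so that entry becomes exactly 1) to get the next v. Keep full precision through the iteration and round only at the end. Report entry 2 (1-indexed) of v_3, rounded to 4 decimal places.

0.4443

Gv0 = (19.00000, 17.00000, 27.00000); divide by 27.00000 → v1 = (0.70370, 0.62963, 1.00000)
Gv1 = (4.70370, 4.37037, 8.92593); divide by 8.92593 → v2 = (0.52697, 0.48963, 1.00000)
Gv2 = (3.57676, 3.56017, 8.01245); divide by 8.01245 → v3 = (0.44640, 0.44433, 1.00000)
Requested entry of v3: 858/1931 = 0.4443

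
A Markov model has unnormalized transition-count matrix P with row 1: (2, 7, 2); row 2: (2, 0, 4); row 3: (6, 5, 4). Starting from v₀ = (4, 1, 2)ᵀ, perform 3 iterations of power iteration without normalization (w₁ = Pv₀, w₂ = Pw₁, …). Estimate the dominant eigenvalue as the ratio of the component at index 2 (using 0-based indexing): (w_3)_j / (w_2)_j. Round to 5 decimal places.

λ ≈ 10.64912

w1 = Pv₀ = (19, 16, 37)
w2 = Pw1 = (224, 186, 342)
w3 = Pw2 = (2434, 1816, 3642)
Ratio at component: 3642 / 342 = 10.64912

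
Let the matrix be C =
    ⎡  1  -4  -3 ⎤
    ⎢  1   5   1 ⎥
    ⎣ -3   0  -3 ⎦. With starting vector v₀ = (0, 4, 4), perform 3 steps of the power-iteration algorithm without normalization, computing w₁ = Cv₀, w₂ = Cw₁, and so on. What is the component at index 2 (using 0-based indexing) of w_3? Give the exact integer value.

-96

w1 = Cv₀ = (-28, 24, -12)
w2 = Cw1 = (-88, 80, 120)
w3 = Cw2 = (-768, 432, -96)
The requested component of w3 is -96.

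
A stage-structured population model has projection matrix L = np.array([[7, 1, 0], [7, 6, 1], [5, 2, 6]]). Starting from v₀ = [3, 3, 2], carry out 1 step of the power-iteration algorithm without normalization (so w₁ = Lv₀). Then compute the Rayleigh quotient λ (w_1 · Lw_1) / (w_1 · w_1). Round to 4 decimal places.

10.9214

w1 = Lv₀ = (7·3 + 1·3 + 0·2; 7·3 + 6·3 + 1·2; 5·3 + 2·3 + 6·2) = (24, 41, 33)
Lw1 = (209, 447, 400)
w1·Lw1 = 24·209 + 41·447 + 33·400 = 36543; w1·w1 = 24·24 + 41·41 + 33·33 = 3346
λ ≈ 36543/3346 = 10.9214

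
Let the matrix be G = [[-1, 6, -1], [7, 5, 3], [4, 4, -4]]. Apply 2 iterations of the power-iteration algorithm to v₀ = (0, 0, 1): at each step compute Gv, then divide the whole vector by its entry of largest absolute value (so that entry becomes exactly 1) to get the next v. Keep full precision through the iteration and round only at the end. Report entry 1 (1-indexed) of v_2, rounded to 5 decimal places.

Gv0 = (-1.000000, 3.000000, -4.000000); divide by -4.000000 → v1 = (0.250000, -0.750000, 1.000000)
Gv1 = (-5.750000, 1.000000, -6.000000); divide by -6.000000 → v2 = (0.958333, -0.166667, 1.000000)
Requested entry of v2: 23/24 = 0.95833

0.95833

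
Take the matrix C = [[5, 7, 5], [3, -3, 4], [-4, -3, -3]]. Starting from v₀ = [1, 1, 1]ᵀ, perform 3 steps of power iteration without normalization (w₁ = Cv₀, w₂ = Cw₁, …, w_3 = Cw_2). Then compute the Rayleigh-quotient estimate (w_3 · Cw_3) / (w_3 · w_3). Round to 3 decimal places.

λ ≈ -1.691

w1 = Cv₀ = (5·1 + 7·1 + 5·1; 3·1 + (-3)·1 + 4·1; (-4)·1 + (-3)·1 + (-3)·1) = (17, 4, -10)
w2 = Cw1 = (5·17 + 7·4 + 5·(-10); 3·17 + (-3)·4 + 4·(-10); (-4)·17 + (-3)·4 + (-3)·(-10)) = (63, -1, -50)
w3 = Cw2 = (58, -8, -99)
Cw3 = (-261, -198, 89)
w3·Cw3 = 58·(-261) + (-8)·(-198) + (-99)·89 = -22365; w3·w3 = 58·58 + (-8)·(-8) + (-99)·(-99) = 13229
λ ≈ -22365/13229 = -1.691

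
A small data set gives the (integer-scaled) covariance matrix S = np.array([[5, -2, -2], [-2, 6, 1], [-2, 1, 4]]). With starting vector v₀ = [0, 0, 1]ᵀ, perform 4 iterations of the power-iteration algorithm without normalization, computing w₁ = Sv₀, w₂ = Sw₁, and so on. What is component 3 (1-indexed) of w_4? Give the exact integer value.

1037

w1 = Sv₀ = (5·0 + (-2)·0 + (-2)·1; (-2)·0 + 6·0 + 1·1; (-2)·0 + 1·0 + 4·1) = (-2, 1, 4)
w2 = Sw1 = (5·(-2) + (-2)·1 + (-2)·4; (-2)·(-2) + 6·1 + 1·4; (-2)·(-2) + 1·1 + 4·4) = (-20, 14, 21)
w3 = Sw2 = (-170, 145, 138)
w4 = Sw3 = (-1416, 1348, 1037)
The requested component of w4 is 1037.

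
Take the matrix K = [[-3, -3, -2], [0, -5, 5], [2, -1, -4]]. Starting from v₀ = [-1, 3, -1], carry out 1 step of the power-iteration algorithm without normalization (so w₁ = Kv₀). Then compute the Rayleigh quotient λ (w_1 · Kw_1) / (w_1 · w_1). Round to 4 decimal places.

w1 = Kv₀ = ((-3)·(-1) + (-3)·3 + (-2)·(-1); 0·(-1) + (-5)·3 + 5·(-1); 2·(-1) + (-1)·3 + (-4)·(-1)) = (-4, -20, -1)
Kw1 = (74, 95, 16)
w1·Kw1 = (-4)·74 + (-20)·95 + (-1)·16 = -2212; w1·w1 = (-4)·(-4) + (-20)·(-20) + (-1)·(-1) = 417
λ ≈ -2212/417 = -5.3046

-5.3046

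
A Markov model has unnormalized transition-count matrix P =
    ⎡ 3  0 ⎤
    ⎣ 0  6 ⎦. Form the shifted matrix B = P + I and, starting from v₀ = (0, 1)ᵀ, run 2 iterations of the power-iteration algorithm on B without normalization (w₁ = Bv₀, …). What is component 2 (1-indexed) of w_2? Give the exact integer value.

B = P + I has rows (4, 0); (0, 7)
w1 = Bv₀ = (0, 7)
w2 = Bw1 = (0, 49)
Requested component of w2: 49

49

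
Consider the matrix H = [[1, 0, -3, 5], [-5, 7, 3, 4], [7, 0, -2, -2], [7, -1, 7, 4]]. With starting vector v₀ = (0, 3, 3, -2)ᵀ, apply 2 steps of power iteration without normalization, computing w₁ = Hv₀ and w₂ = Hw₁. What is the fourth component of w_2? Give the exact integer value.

-129

w1 = Hv₀ = (1·0 + 0·3 + (-3)·3 + 5·(-2); (-5)·0 + 7·3 + 3·3 + 4·(-2); 7·0 + 0·3 + (-2)·3 + (-2)·(-2); 7·0 + (-1)·3 + 7·3 + 4·(-2)) = (-19, 22, -2, 10)
w2 = Hw1 = (1·(-19) + 0·22 + (-3)·(-2) + 5·10; (-5)·(-19) + 7·22 + 3·(-2) + 4·10; 7·(-19) + 0·22 + (-2)·(-2) + (-2)·10; 7·(-19) + (-1)·22 + 7·(-2) + 4·10) = (37, 283, -149, -129)
The requested component of w2 is -129.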